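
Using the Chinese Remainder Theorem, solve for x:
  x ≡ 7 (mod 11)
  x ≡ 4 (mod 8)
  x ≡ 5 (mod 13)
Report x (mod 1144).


Moduli 11, 8, 13 are pairwise coprime; by CRT there is a unique solution modulo M = 11 · 8 · 13 = 1144.
Solve pairwise, accumulating the modulus:
  Start with x ≡ 7 (mod 11).
  Combine with x ≡ 4 (mod 8): since gcd(11, 8) = 1, we get a unique residue mod 88.
    Write x = 7 + 11·t and substitute into x ≡ 4 (mod 8): 11·t ≡ 4 − 7 = -3 (mod 8).
    Reduce coefficients mod 8: 3·t ≡ 5 (mod 8).
    The inverse of 3 mod 8 is 3 (since 3·3 = 9 = 1·8 + 1), so t ≡ 3·5 = 15 ≡ 7 (mod 8).
    Then x = 7 + 11·7 = 84, valid modulo lcm(11, 8) = 88: x ≡ 84 (mod 88).
  Combine with x ≡ 5 (mod 13): since gcd(88, 13) = 1, we get a unique residue mod 1144.
    Write x = 84 + 88·t and substitute into x ≡ 5 (mod 13): 88·t ≡ 5 − 84 = -79 (mod 13).
    Reduce coefficients mod 13: 10·t ≡ 12 (mod 13).
    The inverse of 10 mod 13 is 4 (since 10·4 = 40 = 3·13 + 1), so t ≡ 4·12 = 48 ≡ 9 (mod 13).
    Then x = 84 + 88·9 = 876, valid modulo lcm(88, 13) = 1144: x ≡ 876 (mod 1144).
Verify: 876 mod 11 = 7 ✓, 876 mod 8 = 4 ✓, 876 mod 13 = 5 ✓.

x ≡ 876 (mod 1144).


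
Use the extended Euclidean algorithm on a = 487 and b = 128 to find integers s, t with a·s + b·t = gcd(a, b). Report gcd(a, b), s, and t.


Euclidean algorithm on (487, 128) — divide until remainder is 0:
  487 = 3 · 128 + 103
  128 = 1 · 103 + 25
  103 = 4 · 25 + 3
  25 = 8 · 3 + 1
  3 = 3 · 1 + 0
gcd(487, 128) = 1.
Track Bezout coefficients alongside the remainders: start with r₀ = 487 = a·1 + b·0 (s = 1, t = 0) and r₁ = 128 = a·0 + b·1 (s = 0, t = 1); each new remainder r_{k+1} = r_{k-1} − q_k·r_k inherits s_{k+1} = s_{k-1} − q_k·s_k, t_{k+1} = t_{k-1} − q_k·t_k, so r_k = a·s_k + b·t_k at every step:
  q = 3: r = 103, s = 1 − 3·0 = 1, t = 0 − 3·1 = -3  (check: 487·1 + 128·(-3) = 103)
  q = 1: r = 25, s = 0 − 1·1 = -1, t = 1 − 1·(-3) = 4  (check: 487·(-1) + 128·4 = 25)
  q = 4: r = 3, s = 1 − 4·(-1) = 5, t = -3 − 4·4 = -19  (check: 487·5 + 128·(-19) = 3)
  q = 8: r = 1, s = -1 − 8·5 = -41, t = 4 − 8·(-19) = 156  (check: 487·(-41) + 128·156 = 1)
The row with r = 1 (the gcd) gives the Bezout coefficients s = -41, t = 156.
Result: 487 · (-41) + 128 · (156) = 1.

gcd(487, 128) = 1; s = -41, t = 156 (check: 487·(-41) + 128·156 = 1).


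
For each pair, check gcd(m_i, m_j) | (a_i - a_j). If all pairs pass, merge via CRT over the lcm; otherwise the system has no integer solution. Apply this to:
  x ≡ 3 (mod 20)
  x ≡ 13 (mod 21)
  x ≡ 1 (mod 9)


Moduli 20, 21, 9 are not pairwise coprime, so CRT works modulo lcm(m_i) when all pairwise compatibility conditions hold.
Pairwise compatibility: gcd(m_i, m_j) must divide a_i - a_j for every pair.
Merge one congruence at a time:
  Start: x ≡ 3 (mod 20).
  Combine with x ≡ 13 (mod 21): gcd(20, 21) = 1; 13 - 3 = 10, which IS divisible by 1, so compatible.
    Write x = 3 + 20·t and substitute into x ≡ 13 (mod 21): 20·t ≡ 13 − 3 = 10 (mod 21).
    The inverse of 20 mod 21 is 20 (since 20·20 = 400 = 19·21 + 1), so t ≡ 20·10 = 200 ≡ 11 (mod 21).
    Then x = 3 + 20·11 = 223, valid modulo lcm(20, 21) = 420: x ≡ 223 (mod 420).
  Combine with x ≡ 1 (mod 9): gcd(420, 9) = 3; 1 - 223 = -222, which IS divisible by 3, so compatible.
    Write x = 223 + 420·t and substitute into x ≡ 1 (mod 9): 420·t ≡ 1 − 223 = -222 (mod 9).
    Divide the congruence (and modulus) by g = 3: 140·t ≡ -74 (mod 3).
    Reduce coefficients mod 3: 2·t ≡ 1 (mod 3).
    The inverse of 2 mod 3 is 2 (since 2·2 = 4 = 1·3 + 1), so t ≡ 2·1 = 2 ≡ 2 (mod 3).
    Then x = 223 + 420·2 = 1063, valid modulo lcm(420, 9) = 1260: x ≡ 1063 (mod 1260).
Verify: 1063 mod 20 = 3, 1063 mod 21 = 13, 1063 mod 9 = 1.

x ≡ 1063 (mod 1260).


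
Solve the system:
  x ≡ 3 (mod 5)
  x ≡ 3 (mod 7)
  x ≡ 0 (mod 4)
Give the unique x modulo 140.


Moduli 5, 7, 4 are pairwise coprime; by CRT there is a unique solution modulo M = 5 · 7 · 4 = 140.
Solve pairwise, accumulating the modulus:
  Start with x ≡ 3 (mod 5).
  Combine with x ≡ 3 (mod 7): since gcd(5, 7) = 1, we get a unique residue mod 35.
    Write x = 3 + 5·t and substitute into x ≡ 3 (mod 7): 5·t ≡ 3 − 3 = 0 (mod 7).
    The inverse of 5 mod 7 is 3 (since 5·3 = 15 = 2·7 + 1), so t ≡ 3·0 = 0 ≡ 0 (mod 7).
    Then x = 3 + 5·0 = 3, valid modulo lcm(5, 7) = 35: x ≡ 3 (mod 35).
  Combine with x ≡ 0 (mod 4): since gcd(35, 4) = 1, we get a unique residue mod 140.
    Write x = 3 + 35·t and substitute into x ≡ 0 (mod 4): 35·t ≡ 0 − 3 = -3 (mod 4).
    Reduce coefficients mod 4: 3·t ≡ 1 (mod 4).
    The inverse of 3 mod 4 is 3 (since 3·3 = 9 = 2·4 + 1), so t ≡ 3·1 = 3 ≡ 3 (mod 4).
    Then x = 3 + 35·3 = 108, valid modulo lcm(35, 4) = 140: x ≡ 108 (mod 140).
Verify: 108 mod 5 = 3 ✓, 108 mod 7 = 3 ✓, 108 mod 4 = 0 ✓.

x ≡ 108 (mod 140).


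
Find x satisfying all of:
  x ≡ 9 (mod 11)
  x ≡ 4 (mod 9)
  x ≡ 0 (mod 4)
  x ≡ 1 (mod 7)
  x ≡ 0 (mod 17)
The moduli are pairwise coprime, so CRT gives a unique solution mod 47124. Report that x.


Product of moduli M = 11 · 9 · 4 · 7 · 17 = 47124.
Merge one congruence at a time:
  Start: x ≡ 9 (mod 11).
  Combine with x ≡ 4 (mod 9); new modulus lcm = 99.
    Write x = 9 + 11·t and substitute into x ≡ 4 (mod 9): 11·t ≡ 4 − 9 = -5 (mod 9).
    Reduce coefficients mod 9: 2·t ≡ 4 (mod 9).
    The inverse of 2 mod 9 is 5 (since 2·5 = 10 = 1·9 + 1), so t ≡ 5·4 = 20 ≡ 2 (mod 9).
    Then x = 9 + 11·2 = 31, valid modulo lcm(11, 9) = 99: x ≡ 31 (mod 99).
  Combine with x ≡ 0 (mod 4); new modulus lcm = 396.
    Write x = 31 + 99·t and substitute into x ≡ 0 (mod 4): 99·t ≡ 0 − 31 = -31 (mod 4).
    Reduce coefficients mod 4: 3·t ≡ 1 (mod 4).
    The inverse of 3 mod 4 is 3 (since 3·3 = 9 = 2·4 + 1), so t ≡ 3·1 = 3 ≡ 3 (mod 4).
    Then x = 31 + 99·3 = 328, valid modulo lcm(99, 4) = 396: x ≡ 328 (mod 396).
  Combine with x ≡ 1 (mod 7); new modulus lcm = 2772.
    Write x = 328 + 396·t and substitute into x ≡ 1 (mod 7): 396·t ≡ 1 − 328 = -327 (mod 7).
    Reduce coefficients mod 7: 4·t ≡ 2 (mod 7).
    The inverse of 4 mod 7 is 2 (since 4·2 = 8 = 1·7 + 1), so t ≡ 2·2 = 4 ≡ 4 (mod 7).
    Then x = 328 + 396·4 = 1912, valid modulo lcm(396, 7) = 2772: x ≡ 1912 (mod 2772).
  Combine with x ≡ 0 (mod 17); new modulus lcm = 47124.
    Write x = 1912 + 2772·t and substitute into x ≡ 0 (mod 17): 2772·t ≡ 0 − 1912 = -1912 (mod 17).
    Reduce coefficients mod 17: 1·t ≡ 9 (mod 17).
    So t ≡ 9 (mod 17).
    Then x = 1912 + 2772·9 = 26860, valid modulo lcm(2772, 17) = 47124: x ≡ 26860 (mod 47124).
Verify against each original: 26860 mod 11 = 9, 26860 mod 9 = 4, 26860 mod 4 = 0, 26860 mod 7 = 1, 26860 mod 17 = 0.

x ≡ 26860 (mod 47124).


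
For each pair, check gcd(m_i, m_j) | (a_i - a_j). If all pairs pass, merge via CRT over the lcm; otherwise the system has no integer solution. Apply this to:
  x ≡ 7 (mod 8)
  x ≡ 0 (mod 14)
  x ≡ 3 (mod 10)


Moduli 8, 14, 10 are not pairwise coprime, so CRT works modulo lcm(m_i) when all pairwise compatibility conditions hold.
Pairwise compatibility: gcd(m_i, m_j) must divide a_i - a_j for every pair.
Merge one congruence at a time:
  Start: x ≡ 7 (mod 8).
  Combine with x ≡ 0 (mod 14): gcd(8, 14) = 2, and 0 - 7 = -7 is NOT divisible by 2.
    ⇒ system is inconsistent (no integer solution).

No solution (the system is inconsistent).


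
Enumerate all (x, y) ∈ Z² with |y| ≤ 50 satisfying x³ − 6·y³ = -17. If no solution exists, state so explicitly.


The equation is x³ - 6y³ = -17. For fixed y, x³ = 6·y³ − 17, so a solution requires the RHS to be a perfect cube.
Strategy: iterate y from -50 to 50, compute RHS = 6·y³ − 17, and check whether it is a (positive or negative) perfect cube.
Check small values of y:
  y = 0: RHS = -17 is not a perfect cube.
  y = 1: RHS = -11 is not a perfect cube.
  y = -1: RHS = -23 is not a perfect cube.
  y = 2: RHS = 31 is not a perfect cube.
  y = -2: RHS = -65 is not a perfect cube.
  y = 3: RHS = 145 is not a perfect cube.
  y = -3: RHS = -179 is not a perfect cube.
Continuing the search up to |y| = 50 finds no solutions either.
No (x, y) in the scanned range satisfies the equation.

No integer solutions with |y| ≤ 50.


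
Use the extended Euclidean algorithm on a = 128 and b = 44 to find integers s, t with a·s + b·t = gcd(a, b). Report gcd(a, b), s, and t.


Euclidean algorithm on (128, 44) — divide until remainder is 0:
  128 = 2 · 44 + 40
  44 = 1 · 40 + 4
  40 = 10 · 4 + 0
gcd(128, 44) = 4.
Track Bezout coefficients alongside the remainders: start with r₀ = 128 = a·1 + b·0 (s = 1, t = 0) and r₁ = 44 = a·0 + b·1 (s = 0, t = 1); each new remainder r_{k+1} = r_{k-1} − q_k·r_k inherits s_{k+1} = s_{k-1} − q_k·s_k, t_{k+1} = t_{k-1} − q_k·t_k, so r_k = a·s_k + b·t_k at every step:
  q = 2: r = 40, s = 1 − 2·0 = 1, t = 0 − 2·1 = -2  (check: 128·1 + 44·(-2) = 40)
  q = 1: r = 4, s = 0 − 1·1 = -1, t = 1 − 1·(-2) = 3  (check: 128·(-1) + 44·3 = 4)
The row with r = 4 (the gcd) gives the Bezout coefficients s = -1, t = 3.
Result: 128 · (-1) + 44 · (3) = 4.

gcd(128, 44) = 4; s = -1, t = 3 (check: 128·(-1) + 44·3 = 4).


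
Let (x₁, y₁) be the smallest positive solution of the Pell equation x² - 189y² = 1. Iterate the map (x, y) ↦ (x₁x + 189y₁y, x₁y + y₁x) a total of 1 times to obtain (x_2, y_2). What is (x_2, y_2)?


Step 1: Find the fundamental solution (x₁, y₁) of x² - 189y² = 1.
  Expand √189 as a continued fraction. a₀ = ⌊√189⌋ = 13; iterate m_{k+1} = d_k·a_k − m_k, d_{k+1} = (189 − m_{k+1}²)/d_k, a_{k+1} = ⌊(a₀ + m_{k+1})/d_{k+1}⌋ (starting m₀ = 0, d₀ = 1), with convergents p_k = a_k·p_{k-1} + p_{k-2}, q_k = a_k·q_{k-1} + q_{k-2} (p₋₁ = 1, q₋₁ = 0):
  k = 0: a₀ = 13; p₀/q₀ = 13/1; p₀² − 189·q₀² = 169 − 189 = -20.
  k = 1: m = 13, d = 20, a = ⌊(13 + 13)/20⌋ = 1; p/q = (1·13 + 1)/(1·1 + 0) = 14/1; p² − 189·q² = 196 − 189 = 7.
  k = 2: m = 7, d = 7, a = ⌊(13 + 7)/7⌋ = 2; p/q = (2·14 + 13)/(2·1 + 1) = 41/3; p² − 189·q² = 1681 − 1701 = -20.
  k = 3: m = 7, d = 20, a = ⌊(13 + 7)/20⌋ = 1; p/q = (1·41 + 14)/(1·3 + 1) = 55/4; p² − 189·q² = 3025 − 3024 = 1.
  The first convergent with p² − 189·q² = 1 gives the fundamental solution (x₁, y₁) = (55, 4).
Step 2: Apply the recurrence (x_{n+1}, y_{n+1}) = (x₁x_n + 189y₁y_n, x₁y_n + y₁x_n) repeatedly.
  From (x_1, y_1) = (55, 4): x_2 = 55·55 + 189·4·4 = 6049; y_2 = 55·4 + 4·55 = 440.
Step 3: Verify x_2² - 189·y_2² = 36590401 - 36590400 = 1 (should be 1). ✓

(x_1, y_1) = (55, 4); (x_2, y_2) = (6049, 440).


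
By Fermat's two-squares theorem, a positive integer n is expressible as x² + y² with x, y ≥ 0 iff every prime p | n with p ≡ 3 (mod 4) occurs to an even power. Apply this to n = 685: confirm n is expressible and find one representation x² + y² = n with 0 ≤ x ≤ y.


Step 1: Factor n = 685 = 5 · 137.
Step 2: Check the mod-4 condition on each prime factor: 5 ≡ 1 (mod 4), exponent 1; 137 ≡ 1 (mod 4), exponent 1.
All primes ≡ 3 (mod 4) appear to even exponent (or don't appear), so by the two-squares theorem n IS expressible as a sum of two squares.
Step 3: Build a representation. Here n = 5 · 137 is a product of primes ≡ 1 (mod 4). Each prime p ≡ 1 (mod 4) is itself a sum of two squares; find a² by testing p − a² for a perfect square:
  5: 5 − 1² = 4 = 2² ⇒ 5 = 1² + 2².
  137: 137 − 1² = 136, 137 − 2² = 133, 137 − 3² = 128, 137 − 4² = 121 = 11² ⇒ 137 = 4² + 11².
  Combine using the Brahmagupta–Fibonacci identity (a² + b²)(c² + d²) = (ac − bd)² + (ad + bc)² = (ac + bd)² + (ad − bc)²:
  5 · 137 = 685: from (1² + 2²)(4² + 11²), take (1·4 − 2·11, 1·11 + 2·4) = (4 − 22, 11 + 8) = (-18, 19); dropping signs (only squares matter) gives (18, 19); check 18² + 19² = 324 + 361 = 685 ✓.
Step 4: Order so x ≤ y and verify: 18² + 19² = 324 + 361 = 685 = n. ✓

n = 685 = 18² + 19² (one valid representation with x ≤ y).


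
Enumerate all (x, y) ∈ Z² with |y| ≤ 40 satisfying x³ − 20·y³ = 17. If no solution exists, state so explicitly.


The equation is x³ - 20y³ = 17. For fixed y, x³ = 20·y³ + 17, so a solution requires the RHS to be a perfect cube.
Strategy: iterate y from -40 to 40, compute RHS = 20·y³ + 17, and check whether it is a (positive or negative) perfect cube.
Check small values of y:
  y = 0: RHS = 17 is not a perfect cube.
  y = 1: RHS = 37 is not a perfect cube.
  y = -1: RHS = -3 is not a perfect cube.
  y = 2: RHS = 177 is not a perfect cube.
  y = -2: RHS = -143 is not a perfect cube.
  y = 3: RHS = 557 is not a perfect cube.
  y = -3: RHS = -523 is not a perfect cube.
Continuing the search up to |y| = 40 finds no solutions either.
No (x, y) in the scanned range satisfies the equation.

No integer solutions with |y| ≤ 40.


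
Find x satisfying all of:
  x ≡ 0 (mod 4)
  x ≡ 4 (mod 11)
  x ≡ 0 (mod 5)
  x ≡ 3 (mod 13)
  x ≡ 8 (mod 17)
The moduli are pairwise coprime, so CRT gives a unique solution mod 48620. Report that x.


Product of moduli M = 4 · 11 · 5 · 13 · 17 = 48620.
Merge one congruence at a time:
  Start: x ≡ 0 (mod 4).
  Combine with x ≡ 4 (mod 11); new modulus lcm = 44.
    Write x = 0 + 4·t and substitute into x ≡ 4 (mod 11): 4·t ≡ 4 − 0 = 4 (mod 11).
    The inverse of 4 mod 11 is 3 (since 4·3 = 12 = 1·11 + 1), so t ≡ 3·4 = 12 ≡ 1 (mod 11).
    Then x = 0 + 4·1 = 4, valid modulo lcm(4, 11) = 44: x ≡ 4 (mod 44).
  Combine with x ≡ 0 (mod 5); new modulus lcm = 220.
    Write x = 4 + 44·t and substitute into x ≡ 0 (mod 5): 44·t ≡ 0 − 4 = -4 (mod 5).
    Reduce coefficients mod 5: 4·t ≡ 1 (mod 5).
    The inverse of 4 mod 5 is 4 (since 4·4 = 16 = 3·5 + 1), so t ≡ 4·1 = 4 ≡ 4 (mod 5).
    Then x = 4 + 44·4 = 180, valid modulo lcm(44, 5) = 220: x ≡ 180 (mod 220).
  Combine with x ≡ 3 (mod 13); new modulus lcm = 2860.
    Write x = 180 + 220·t and substitute into x ≡ 3 (mod 13): 220·t ≡ 3 − 180 = -177 (mod 13).
    Reduce coefficients mod 13: 12·t ≡ 5 (mod 13).
    The inverse of 12 mod 13 is 12 (since 12·12 = 144 = 11·13 + 1), so t ≡ 12·5 = 60 ≡ 8 (mod 13).
    Then x = 180 + 220·8 = 1940, valid modulo lcm(220, 13) = 2860: x ≡ 1940 (mod 2860).
  Combine with x ≡ 8 (mod 17); new modulus lcm = 48620.
    Write x = 1940 + 2860·t and substitute into x ≡ 8 (mod 17): 2860·t ≡ 8 − 1940 = -1932 (mod 17).
    Reduce coefficients mod 17: 4·t ≡ 6 (mod 17).
    The inverse of 4 mod 17 is 13 (since 4·13 = 52 = 3·17 + 1), so t ≡ 13·6 = 78 ≡ 10 (mod 17).
    Then x = 1940 + 2860·10 = 30540, valid modulo lcm(2860, 17) = 48620: x ≡ 30540 (mod 48620).
Verify against each original: 30540 mod 4 = 0, 30540 mod 11 = 4, 30540 mod 5 = 0, 30540 mod 13 = 3, 30540 mod 17 = 8.

x ≡ 30540 (mod 48620).


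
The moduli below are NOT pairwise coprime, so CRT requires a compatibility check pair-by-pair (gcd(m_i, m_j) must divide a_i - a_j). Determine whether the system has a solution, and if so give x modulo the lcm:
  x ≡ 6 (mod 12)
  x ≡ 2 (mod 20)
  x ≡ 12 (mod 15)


Moduli 12, 20, 15 are not pairwise coprime, so CRT works modulo lcm(m_i) when all pairwise compatibility conditions hold.
Pairwise compatibility: gcd(m_i, m_j) must divide a_i - a_j for every pair.
Merge one congruence at a time:
  Start: x ≡ 6 (mod 12).
  Combine with x ≡ 2 (mod 20): gcd(12, 20) = 4; 2 - 6 = -4, which IS divisible by 4, so compatible.
    Write x = 6 + 12·t and substitute into x ≡ 2 (mod 20): 12·t ≡ 2 − 6 = -4 (mod 20).
    Divide the congruence (and modulus) by g = 4: 3·t ≡ -1 (mod 5).
    Reduce coefficients mod 5: 3·t ≡ 4 (mod 5).
    The inverse of 3 mod 5 is 2 (since 3·2 = 6 = 1·5 + 1), so t ≡ 2·4 = 8 ≡ 3 (mod 5).
    Then x = 6 + 12·3 = 42, valid modulo lcm(12, 20) = 60: x ≡ 42 (mod 60).
  Combine with x ≡ 12 (mod 15): gcd(60, 15) = 15; 12 - 42 = -30, which IS divisible by 15, so compatible.
    Write x = 42 + 60·t and substitute into x ≡ 12 (mod 15): 60·t ≡ 12 − 42 = -30 (mod 15).
    Divide the congruence (and modulus) by g = 15: 4·t ≡ -2 (mod 1).
    Modulo 1 every t works; take t = 0.
    Then x = 42 + 60·0 = 42, valid modulo lcm(60, 15) = 60: x ≡ 42 (mod 60).
Verify: 42 mod 12 = 6, 42 mod 20 = 2, 42 mod 15 = 12.

x ≡ 42 (mod 60).


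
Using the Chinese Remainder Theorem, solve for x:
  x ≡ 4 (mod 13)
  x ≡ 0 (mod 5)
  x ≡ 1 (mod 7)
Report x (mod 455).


Moduli 13, 5, 7 are pairwise coprime; by CRT there is a unique solution modulo M = 13 · 5 · 7 = 455.
Solve pairwise, accumulating the modulus:
  Start with x ≡ 4 (mod 13).
  Combine with x ≡ 0 (mod 5): since gcd(13, 5) = 1, we get a unique residue mod 65.
    Write x = 4 + 13·t and substitute into x ≡ 0 (mod 5): 13·t ≡ 0 − 4 = -4 (mod 5).
    Reduce coefficients mod 5: 3·t ≡ 1 (mod 5).
    The inverse of 3 mod 5 is 2 (since 3·2 = 6 = 1·5 + 1), so t ≡ 2·1 = 2 ≡ 2 (mod 5).
    Then x = 4 + 13·2 = 30, valid modulo lcm(13, 5) = 65: x ≡ 30 (mod 65).
  Combine with x ≡ 1 (mod 7): since gcd(65, 7) = 1, we get a unique residue mod 455.
    Write x = 30 + 65·t and substitute into x ≡ 1 (mod 7): 65·t ≡ 1 − 30 = -29 (mod 7).
    Reduce coefficients mod 7: 2·t ≡ 6 (mod 7).
    The inverse of 2 mod 7 is 4 (since 2·4 = 8 = 1·7 + 1), so t ≡ 4·6 = 24 ≡ 3 (mod 7).
    Then x = 30 + 65·3 = 225, valid modulo lcm(65, 7) = 455: x ≡ 225 (mod 455).
Verify: 225 mod 13 = 4 ✓, 225 mod 5 = 0 ✓, 225 mod 7 = 1 ✓.

x ≡ 225 (mod 455).


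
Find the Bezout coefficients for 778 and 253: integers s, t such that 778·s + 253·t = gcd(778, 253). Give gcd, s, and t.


Euclidean algorithm on (778, 253) — divide until remainder is 0:
  778 = 3 · 253 + 19
  253 = 13 · 19 + 6
  19 = 3 · 6 + 1
  6 = 6 · 1 + 0
gcd(778, 253) = 1.
Track Bezout coefficients alongside the remainders: start with r₀ = 778 = a·1 + b·0 (s = 1, t = 0) and r₁ = 253 = a·0 + b·1 (s = 0, t = 1); each new remainder r_{k+1} = r_{k-1} − q_k·r_k inherits s_{k+1} = s_{k-1} − q_k·s_k, t_{k+1} = t_{k-1} − q_k·t_k, so r_k = a·s_k + b·t_k at every step:
  q = 3: r = 19, s = 1 − 3·0 = 1, t = 0 − 3·1 = -3  (check: 778·1 + 253·(-3) = 19)
  q = 13: r = 6, s = 0 − 13·1 = -13, t = 1 − 13·(-3) = 40  (check: 778·(-13) + 253·40 = 6)
  q = 3: r = 1, s = 1 − 3·(-13) = 40, t = -3 − 3·40 = -123  (check: 778·40 + 253·(-123) = 1)
The row with r = 1 (the gcd) gives the Bezout coefficients s = 40, t = -123.
Result: 778 · (40) + 253 · (-123) = 1.

gcd(778, 253) = 1; s = 40, t = -123 (check: 778·40 + 253·(-123) = 1).


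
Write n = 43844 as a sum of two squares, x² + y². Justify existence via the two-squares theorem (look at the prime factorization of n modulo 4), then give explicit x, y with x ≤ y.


Step 1: Factor n = 43844 = 2^2 · 97 · 113.
Step 2: Check the mod-4 condition on each prime factor: 2 = 2 (special); 97 ≡ 1 (mod 4), exponent 1; 113 ≡ 1 (mod 4), exponent 1.
All primes ≡ 3 (mod 4) appear to even exponent (or don't appear), so by the two-squares theorem n IS expressible as a sum of two squares.
Step 3: Build a representation. Group n = k² · m with k = 2 and m = 97 · 113 = 10961 (a product of primes ≡ 1 (mod 4)); a representation of m scales to one of n via (k·x)² + (k·y)² = k²(x² + y²). Each prime p ≡ 1 (mod 4) is itself a sum of two squares; find a² by testing p − a² for a perfect square:
  97: 97 − 1² = 96, 97 − 2² = 93, 97 − 3² = 88, 97 − 4² = 81 = 9² ⇒ 97 = 4² + 9².
  113: 113 − 1² = 112, 113 − 2² = 109, 113 − 3² = 104, 113 − 4² = 97, 113 − 5² = 88, 113 − 6² = 77, 113 − 7² = 64 = 8² ⇒ 113 = 7² + 8².
  Combine using the Brahmagupta–Fibonacci identity (a² + b²)(c² + d²) = (ac − bd)² + (ad + bc)² = (ac + bd)² + (ad − bc)²:
  97 · 113 = 10961: from (4² + 9²)(7² + 8²), take (4·7 − 9·8, 4·8 + 9·7) = (28 − 72, 32 + 63) = (-44, 95); dropping signs (only squares matter) gives (44, 95); check 44² + 95² = 1936 + 9025 = 10961 ✓.
  Scale by k = 2: (2·44, 2·95) = (88, 190).
Step 4: Order so x ≤ y and verify: 88² + 190² = 7744 + 36100 = 43844 = n. ✓

n = 43844 = 88² + 190² (one valid representation with x ≤ y).


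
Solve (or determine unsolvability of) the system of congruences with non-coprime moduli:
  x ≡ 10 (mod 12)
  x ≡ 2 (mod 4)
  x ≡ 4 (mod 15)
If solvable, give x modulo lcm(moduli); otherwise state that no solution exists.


Moduli 12, 4, 15 are not pairwise coprime, so CRT works modulo lcm(m_i) when all pairwise compatibility conditions hold.
Pairwise compatibility: gcd(m_i, m_j) must divide a_i - a_j for every pair.
Merge one congruence at a time:
  Start: x ≡ 10 (mod 12).
  Combine with x ≡ 2 (mod 4): gcd(12, 4) = 4; 2 - 10 = -8, which IS divisible by 4, so compatible.
    Write x = 10 + 12·t and substitute into x ≡ 2 (mod 4): 12·t ≡ 2 − 10 = -8 (mod 4).
    Divide the congruence (and modulus) by g = 4: 3·t ≡ -2 (mod 1).
    Modulo 1 every t works; take t = 0.
    Then x = 10 + 12·0 = 10, valid modulo lcm(12, 4) = 12: x ≡ 10 (mod 12).
  Combine with x ≡ 4 (mod 15): gcd(12, 15) = 3; 4 - 10 = -6, which IS divisible by 3, so compatible.
    Write x = 10 + 12·t and substitute into x ≡ 4 (mod 15): 12·t ≡ 4 − 10 = -6 (mod 15).
    Divide the congruence (and modulus) by g = 3: 4·t ≡ -2 (mod 5).
    Reduce coefficients mod 5: 4·t ≡ 3 (mod 5).
    The inverse of 4 mod 5 is 4 (since 4·4 = 16 = 3·5 + 1), so t ≡ 4·3 = 12 ≡ 2 (mod 5).
    Then x = 10 + 12·2 = 34, valid modulo lcm(12, 15) = 60: x ≡ 34 (mod 60).
Verify: 34 mod 12 = 10, 34 mod 4 = 2, 34 mod 15 = 4.

x ≡ 34 (mod 60).


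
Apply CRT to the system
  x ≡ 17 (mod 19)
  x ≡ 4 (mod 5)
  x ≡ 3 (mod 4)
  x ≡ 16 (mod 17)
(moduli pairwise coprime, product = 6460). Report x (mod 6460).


Product of moduli M = 19 · 5 · 4 · 17 = 6460.
Merge one congruence at a time:
  Start: x ≡ 17 (mod 19).
  Combine with x ≡ 4 (mod 5); new modulus lcm = 95.
    Write x = 17 + 19·t and substitute into x ≡ 4 (mod 5): 19·t ≡ 4 − 17 = -13 (mod 5).
    Reduce coefficients mod 5: 4·t ≡ 2 (mod 5).
    The inverse of 4 mod 5 is 4 (since 4·4 = 16 = 3·5 + 1), so t ≡ 4·2 = 8 ≡ 3 (mod 5).
    Then x = 17 + 19·3 = 74, valid modulo lcm(19, 5) = 95: x ≡ 74 (mod 95).
  Combine with x ≡ 3 (mod 4); new modulus lcm = 380.
    Write x = 74 + 95·t and substitute into x ≡ 3 (mod 4): 95·t ≡ 3 − 74 = -71 (mod 4).
    Reduce coefficients mod 4: 3·t ≡ 1 (mod 4).
    The inverse of 3 mod 4 is 3 (since 3·3 = 9 = 2·4 + 1), so t ≡ 3·1 = 3 ≡ 3 (mod 4).
    Then x = 74 + 95·3 = 359, valid modulo lcm(95, 4) = 380: x ≡ 359 (mod 380).
  Combine with x ≡ 16 (mod 17); new modulus lcm = 6460.
    Write x = 359 + 380·t and substitute into x ≡ 16 (mod 17): 380·t ≡ 16 − 359 = -343 (mod 17).
    Reduce coefficients mod 17: 6·t ≡ 14 (mod 17).
    The inverse of 6 mod 17 is 3 (since 6·3 = 18 = 1·17 + 1), so t ≡ 3·14 = 42 ≡ 8 (mod 17).
    Then x = 359 + 380·8 = 3399, valid modulo lcm(380, 17) = 6460: x ≡ 3399 (mod 6460).
Verify against each original: 3399 mod 19 = 17, 3399 mod 5 = 4, 3399 mod 4 = 3, 3399 mod 17 = 16.

x ≡ 3399 (mod 6460).


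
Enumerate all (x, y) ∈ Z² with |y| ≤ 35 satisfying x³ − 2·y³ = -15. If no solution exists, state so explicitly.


The equation is x³ - 2y³ = -15. For fixed y, x³ = 2·y³ − 15, so a solution requires the RHS to be a perfect cube.
Strategy: iterate y from -35 to 35, compute RHS = 2·y³ − 15, and check whether it is a (positive or negative) perfect cube.
Check small values of y:
  y = 0: RHS = -15 is not a perfect cube.
  y = 1: RHS = -13 is not a perfect cube.
  y = -1: RHS = -17 is not a perfect cube.
  y = 2: RHS = 1 = (1)³ ⇒ x = 1 works.
  y = -2: RHS = -31 is not a perfect cube.
  y = 3: RHS = 39 is not a perfect cube.
  y = -3: RHS = -69 is not a perfect cube.
Continuing the search up to |y| = 35 finds no further solutions beyond those listed.
Collected solutions: (1, 2).

Solutions (with |y| ≤ 35): (1, 2).


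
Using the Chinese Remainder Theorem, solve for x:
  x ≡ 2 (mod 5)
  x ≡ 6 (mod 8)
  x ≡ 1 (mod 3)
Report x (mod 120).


Moduli 5, 8, 3 are pairwise coprime; by CRT there is a unique solution modulo M = 5 · 8 · 3 = 120.
Solve pairwise, accumulating the modulus:
  Start with x ≡ 2 (mod 5).
  Combine with x ≡ 6 (mod 8): since gcd(5, 8) = 1, we get a unique residue mod 40.
    Write x = 2 + 5·t and substitute into x ≡ 6 (mod 8): 5·t ≡ 6 − 2 = 4 (mod 8).
    The inverse of 5 mod 8 is 5 (since 5·5 = 25 = 3·8 + 1), so t ≡ 5·4 = 20 ≡ 4 (mod 8).
    Then x = 2 + 5·4 = 22, valid modulo lcm(5, 8) = 40: x ≡ 22 (mod 40).
  Combine with x ≡ 1 (mod 3): since gcd(40, 3) = 1, we get a unique residue mod 120.
    Write x = 22 + 40·t and substitute into x ≡ 1 (mod 3): 40·t ≡ 1 − 22 = -21 (mod 3).
    Reduce coefficients mod 3: 1·t ≡ 0 (mod 3).
    So t ≡ 0 (mod 3).
    Then x = 22 + 40·0 = 22, valid modulo lcm(40, 3) = 120: x ≡ 22 (mod 120).
Verify: 22 mod 5 = 2 ✓, 22 mod 8 = 6 ✓, 22 mod 3 = 1 ✓.

x ≡ 22 (mod 120).


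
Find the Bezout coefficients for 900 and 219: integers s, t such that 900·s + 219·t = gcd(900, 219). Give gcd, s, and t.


Euclidean algorithm on (900, 219) — divide until remainder is 0:
  900 = 4 · 219 + 24
  219 = 9 · 24 + 3
  24 = 8 · 3 + 0
gcd(900, 219) = 3.
Track Bezout coefficients alongside the remainders: start with r₀ = 900 = a·1 + b·0 (s = 1, t = 0) and r₁ = 219 = a·0 + b·1 (s = 0, t = 1); each new remainder r_{k+1} = r_{k-1} − q_k·r_k inherits s_{k+1} = s_{k-1} − q_k·s_k, t_{k+1} = t_{k-1} − q_k·t_k, so r_k = a·s_k + b·t_k at every step:
  q = 4: r = 24, s = 1 − 4·0 = 1, t = 0 − 4·1 = -4  (check: 900·1 + 219·(-4) = 24)
  q = 9: r = 3, s = 0 − 9·1 = -9, t = 1 − 9·(-4) = 37  (check: 900·(-9) + 219·37 = 3)
The row with r = 3 (the gcd) gives the Bezout coefficients s = -9, t = 37.
Result: 900 · (-9) + 219 · (37) = 3.

gcd(900, 219) = 3; s = -9, t = 37 (check: 900·(-9) + 219·37 = 3).


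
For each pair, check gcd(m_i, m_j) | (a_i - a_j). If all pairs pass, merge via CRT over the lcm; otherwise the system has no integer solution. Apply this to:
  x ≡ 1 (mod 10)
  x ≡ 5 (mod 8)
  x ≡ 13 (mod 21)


Moduli 10, 8, 21 are not pairwise coprime, so CRT works modulo lcm(m_i) when all pairwise compatibility conditions hold.
Pairwise compatibility: gcd(m_i, m_j) must divide a_i - a_j for every pair.
Merge one congruence at a time:
  Start: x ≡ 1 (mod 10).
  Combine with x ≡ 5 (mod 8): gcd(10, 8) = 2; 5 - 1 = 4, which IS divisible by 2, so compatible.
    Write x = 1 + 10·t and substitute into x ≡ 5 (mod 8): 10·t ≡ 5 − 1 = 4 (mod 8).
    Divide the congruence (and modulus) by g = 2: 5·t ≡ 2 (mod 4).
    Reduce coefficients mod 4: 1·t ≡ 2 (mod 4).
    So t ≡ 2 (mod 4).
    Then x = 1 + 10·2 = 21, valid modulo lcm(10, 8) = 40: x ≡ 21 (mod 40).
  Combine with x ≡ 13 (mod 21): gcd(40, 21) = 1; 13 - 21 = -8, which IS divisible by 1, so compatible.
    Write x = 21 + 40·t and substitute into x ≡ 13 (mod 21): 40·t ≡ 13 − 21 = -8 (mod 21).
    Reduce coefficients mod 21: 19·t ≡ 13 (mod 21).
    The inverse of 19 mod 21 is 10 (since 19·10 = 190 = 9·21 + 1), so t ≡ 10·13 = 130 ≡ 4 (mod 21).
    Then x = 21 + 40·4 = 181, valid modulo lcm(40, 21) = 840: x ≡ 181 (mod 840).
Verify: 181 mod 10 = 1, 181 mod 8 = 5, 181 mod 21 = 13.

x ≡ 181 (mod 840).


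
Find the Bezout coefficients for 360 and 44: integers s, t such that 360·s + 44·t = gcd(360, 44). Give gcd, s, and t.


Euclidean algorithm on (360, 44) — divide until remainder is 0:
  360 = 8 · 44 + 8
  44 = 5 · 8 + 4
  8 = 2 · 4 + 0
gcd(360, 44) = 4.
Track Bezout coefficients alongside the remainders: start with r₀ = 360 = a·1 + b·0 (s = 1, t = 0) and r₁ = 44 = a·0 + b·1 (s = 0, t = 1); each new remainder r_{k+1} = r_{k-1} − q_k·r_k inherits s_{k+1} = s_{k-1} − q_k·s_k, t_{k+1} = t_{k-1} − q_k·t_k, so r_k = a·s_k + b·t_k at every step:
  q = 8: r = 8, s = 1 − 8·0 = 1, t = 0 − 8·1 = -8  (check: 360·1 + 44·(-8) = 8)
  q = 5: r = 4, s = 0 − 5·1 = -5, t = 1 − 5·(-8) = 41  (check: 360·(-5) + 44·41 = 4)
The row with r = 4 (the gcd) gives the Bezout coefficients s = -5, t = 41.
Result: 360 · (-5) + 44 · (41) = 4.

gcd(360, 44) = 4; s = -5, t = 41 (check: 360·(-5) + 44·41 = 4).


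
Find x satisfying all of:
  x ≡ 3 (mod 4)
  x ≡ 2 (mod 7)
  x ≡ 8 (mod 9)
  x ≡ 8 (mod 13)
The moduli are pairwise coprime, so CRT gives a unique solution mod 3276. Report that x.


Product of moduli M = 4 · 7 · 9 · 13 = 3276.
Merge one congruence at a time:
  Start: x ≡ 3 (mod 4).
  Combine with x ≡ 2 (mod 7); new modulus lcm = 28.
    Write x = 3 + 4·t and substitute into x ≡ 2 (mod 7): 4·t ≡ 2 − 3 = -1 (mod 7).
    Reduce coefficients mod 7: 4·t ≡ 6 (mod 7).
    The inverse of 4 mod 7 is 2 (since 4·2 = 8 = 1·7 + 1), so t ≡ 2·6 = 12 ≡ 5 (mod 7).
    Then x = 3 + 4·5 = 23, valid modulo lcm(4, 7) = 28: x ≡ 23 (mod 28).
  Combine with x ≡ 8 (mod 9); new modulus lcm = 252.
    Write x = 23 + 28·t and substitute into x ≡ 8 (mod 9): 28·t ≡ 8 − 23 = -15 (mod 9).
    Reduce coefficients mod 9: 1·t ≡ 3 (mod 9).
    So t ≡ 3 (mod 9).
    Then x = 23 + 28·3 = 107, valid modulo lcm(28, 9) = 252: x ≡ 107 (mod 252).
  Combine with x ≡ 8 (mod 13); new modulus lcm = 3276.
    Write x = 107 + 252·t and substitute into x ≡ 8 (mod 13): 252·t ≡ 8 − 107 = -99 (mod 13).
    Reduce coefficients mod 13: 5·t ≡ 5 (mod 13).
    The inverse of 5 mod 13 is 8 (since 5·8 = 40 = 3·13 + 1), so t ≡ 8·5 = 40 ≡ 1 (mod 13).
    Then x = 107 + 252·1 = 359, valid modulo lcm(252, 13) = 3276: x ≡ 359 (mod 3276).
Verify against each original: 359 mod 4 = 3, 359 mod 7 = 2, 359 mod 9 = 8, 359 mod 13 = 8.

x ≡ 359 (mod 3276).


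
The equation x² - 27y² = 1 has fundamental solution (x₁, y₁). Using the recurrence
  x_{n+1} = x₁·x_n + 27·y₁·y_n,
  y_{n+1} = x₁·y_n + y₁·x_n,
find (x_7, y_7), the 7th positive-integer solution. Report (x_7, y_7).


Step 1: Find the fundamental solution (x₁, y₁) of x² - 27y² = 1.
  Expand √27 as a continued fraction. a₀ = ⌊√27⌋ = 5; iterate m_{k+1} = d_k·a_k − m_k, d_{k+1} = (27 − m_{k+1}²)/d_k, a_{k+1} = ⌊(a₀ + m_{k+1})/d_{k+1}⌋ (starting m₀ = 0, d₀ = 1), with convergents p_k = a_k·p_{k-1} + p_{k-2}, q_k = a_k·q_{k-1} + q_{k-2} (p₋₁ = 1, q₋₁ = 0):
  k = 0: a₀ = 5; p₀/q₀ = 5/1; p₀² − 27·q₀² = 25 − 27 = -2.
  k = 1: m = 5, d = 2, a = ⌊(5 + 5)/2⌋ = 5; p/q = (5·5 + 1)/(5·1 + 0) = 26/5; p² − 27·q² = 676 − 675 = 1.
  The first convergent with p² − 27·q² = 1 gives the fundamental solution (x₁, y₁) = (26, 5).
Step 2: Apply the recurrence (x_{n+1}, y_{n+1}) = (x₁x_n + 27y₁y_n, x₁y_n + y₁x_n) repeatedly.
  From (x_1, y_1) = (26, 5): x_2 = 26·26 + 27·5·5 = 1351; y_2 = 26·5 + 5·26 = 260.
  From (x_2, y_2) = (1351, 260): x_3 = 26·1351 + 27·5·260 = 70226; y_3 = 26·260 + 5·1351 = 13515.
  From (x_3, y_3) = (70226, 13515): x_4 = 26·70226 + 27·5·13515 = 3650401; y_4 = 26·13515 + 5·70226 = 702520.
  From (x_4, y_4) = (3650401, 702520): x_5 = 26·3650401 + 27·5·702520 = 189750626; y_5 = 26·702520 + 5·3650401 = 36517525.
  From (x_5, y_5) = (189750626, 36517525): x_6 = 26·189750626 + 27·5·36517525 = 9863382151; y_6 = 26·36517525 + 5·189750626 = 1898208780.
  From (x_6, y_6) = (9863382151, 1898208780): x_7 = 26·9863382151 + 27·5·1898208780 = 512706121226; y_7 = 26·1898208780 + 5·9863382151 = 98670339035.
Step 3: Verify x_7² - 27·y_7² = 262867566742609807743076 - 262867566742609807743075 = 1 (should be 1). ✓

(x_1, y_1) = (26, 5); (x_7, y_7) = (512706121226, 98670339035).


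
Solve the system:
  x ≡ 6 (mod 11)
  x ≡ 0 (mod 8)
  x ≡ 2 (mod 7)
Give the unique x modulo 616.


Moduli 11, 8, 7 are pairwise coprime; by CRT there is a unique solution modulo M = 11 · 8 · 7 = 616.
Solve pairwise, accumulating the modulus:
  Start with x ≡ 6 (mod 11).
  Combine with x ≡ 0 (mod 8): since gcd(11, 8) = 1, we get a unique residue mod 88.
    Write x = 6 + 11·t and substitute into x ≡ 0 (mod 8): 11·t ≡ 0 − 6 = -6 (mod 8).
    Reduce coefficients mod 8: 3·t ≡ 2 (mod 8).
    The inverse of 3 mod 8 is 3 (since 3·3 = 9 = 1·8 + 1), so t ≡ 3·2 = 6 ≡ 6 (mod 8).
    Then x = 6 + 11·6 = 72, valid modulo lcm(11, 8) = 88: x ≡ 72 (mod 88).
  Combine with x ≡ 2 (mod 7): since gcd(88, 7) = 1, we get a unique residue mod 616.
    Write x = 72 + 88·t and substitute into x ≡ 2 (mod 7): 88·t ≡ 2 − 72 = -70 (mod 7).
    Reduce coefficients mod 7: 4·t ≡ 0 (mod 7).
    The inverse of 4 mod 7 is 2 (since 4·2 = 8 = 1·7 + 1), so t ≡ 2·0 = 0 ≡ 0 (mod 7).
    Then x = 72 + 88·0 = 72, valid modulo lcm(88, 7) = 616: x ≡ 72 (mod 616).
Verify: 72 mod 11 = 6 ✓, 72 mod 8 = 0 ✓, 72 mod 7 = 2 ✓.

x ≡ 72 (mod 616).


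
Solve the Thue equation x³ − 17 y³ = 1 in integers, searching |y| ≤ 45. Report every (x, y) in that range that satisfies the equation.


The equation is x³ - 17y³ = 1. For fixed y, x³ = 17·y³ + 1, so a solution requires the RHS to be a perfect cube.
Strategy: iterate y from -45 to 45, compute RHS = 17·y³ + 1, and check whether it is a (positive or negative) perfect cube.
Check small values of y:
  y = 0: RHS = 1 = (1)³ ⇒ x = 1 works.
  y = 1: RHS = 18 is not a perfect cube.
  y = -1: RHS = -16 is not a perfect cube.
  y = 2: RHS = 137 is not a perfect cube.
  y = -2: RHS = -135 is not a perfect cube.
  y = 3: RHS = 460 is not a perfect cube.
  y = -3: RHS = -458 is not a perfect cube.
Continuing, at y = 7: RHS = 5832 = (18)³ ⇒ x = 18 works.
Searching the remaining y in |y| ≤ 45 finds no further solutions.
Collected solutions: (1, 0), (18, 7).

Solutions (with |y| ≤ 45): (1, 0), (18, 7).


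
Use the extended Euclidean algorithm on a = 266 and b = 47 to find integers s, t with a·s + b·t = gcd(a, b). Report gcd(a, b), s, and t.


Euclidean algorithm on (266, 47) — divide until remainder is 0:
  266 = 5 · 47 + 31
  47 = 1 · 31 + 16
  31 = 1 · 16 + 15
  16 = 1 · 15 + 1
  15 = 15 · 1 + 0
gcd(266, 47) = 1.
Track Bezout coefficients alongside the remainders: start with r₀ = 266 = a·1 + b·0 (s = 1, t = 0) and r₁ = 47 = a·0 + b·1 (s = 0, t = 1); each new remainder r_{k+1} = r_{k-1} − q_k·r_k inherits s_{k+1} = s_{k-1} − q_k·s_k, t_{k+1} = t_{k-1} − q_k·t_k, so r_k = a·s_k + b·t_k at every step:
  q = 5: r = 31, s = 1 − 5·0 = 1, t = 0 − 5·1 = -5  (check: 266·1 + 47·(-5) = 31)
  q = 1: r = 16, s = 0 − 1·1 = -1, t = 1 − 1·(-5) = 6  (check: 266·(-1) + 47·6 = 16)
  q = 1: r = 15, s = 1 − 1·(-1) = 2, t = -5 − 1·6 = -11  (check: 266·2 + 47·(-11) = 15)
  q = 1: r = 1, s = -1 − 1·2 = -3, t = 6 − 1·(-11) = 17  (check: 266·(-3) + 47·17 = 1)
The row with r = 1 (the gcd) gives the Bezout coefficients s = -3, t = 17.
Result: 266 · (-3) + 47 · (17) = 1.

gcd(266, 47) = 1; s = -3, t = 17 (check: 266·(-3) + 47·17 = 1).


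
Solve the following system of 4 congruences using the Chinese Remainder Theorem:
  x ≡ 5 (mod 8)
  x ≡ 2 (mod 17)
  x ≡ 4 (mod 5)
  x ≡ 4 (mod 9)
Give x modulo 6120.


Product of moduli M = 8 · 17 · 5 · 9 = 6120.
Merge one congruence at a time:
  Start: x ≡ 5 (mod 8).
  Combine with x ≡ 2 (mod 17); new modulus lcm = 136.
    Write x = 5 + 8·t and substitute into x ≡ 2 (mod 17): 8·t ≡ 2 − 5 = -3 (mod 17).
    Reduce coefficients mod 17: 8·t ≡ 14 (mod 17).
    The inverse of 8 mod 17 is 15 (since 8·15 = 120 = 7·17 + 1), so t ≡ 15·14 = 210 ≡ 6 (mod 17).
    Then x = 5 + 8·6 = 53, valid modulo lcm(8, 17) = 136: x ≡ 53 (mod 136).
  Combine with x ≡ 4 (mod 5); new modulus lcm = 680.
    Write x = 53 + 136·t and substitute into x ≡ 4 (mod 5): 136·t ≡ 4 − 53 = -49 (mod 5).
    Reduce coefficients mod 5: 1·t ≡ 1 (mod 5).
    So t ≡ 1 (mod 5).
    Then x = 53 + 136·1 = 189, valid modulo lcm(136, 5) = 680: x ≡ 189 (mod 680).
  Combine with x ≡ 4 (mod 9); new modulus lcm = 6120.
    Write x = 189 + 680·t and substitute into x ≡ 4 (mod 9): 680·t ≡ 4 − 189 = -185 (mod 9).
    Reduce coefficients mod 9: 5·t ≡ 4 (mod 9).
    The inverse of 5 mod 9 is 2 (since 5·2 = 10 = 1·9 + 1), so t ≡ 2·4 = 8 ≡ 8 (mod 9).
    Then x = 189 + 680·8 = 5629, valid modulo lcm(680, 9) = 6120: x ≡ 5629 (mod 6120).
Verify against each original: 5629 mod 8 = 5, 5629 mod 17 = 2, 5629 mod 5 = 4, 5629 mod 9 = 4.

x ≡ 5629 (mod 6120).


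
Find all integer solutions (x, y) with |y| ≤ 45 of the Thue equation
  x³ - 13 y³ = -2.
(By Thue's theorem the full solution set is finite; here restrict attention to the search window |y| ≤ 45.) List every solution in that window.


The equation is x³ - 13y³ = -2. For fixed y, x³ = 13·y³ − 2, so a solution requires the RHS to be a perfect cube.
Strategy: iterate y from -45 to 45, compute RHS = 13·y³ − 2, and check whether it is a (positive or negative) perfect cube.
Check small values of y:
  y = 0: RHS = -2 is not a perfect cube.
  y = 1: RHS = 11 is not a perfect cube.
  y = -1: RHS = -15 is not a perfect cube.
  y = 2: RHS = 102 is not a perfect cube.
  y = -2: RHS = -106 is not a perfect cube.
  y = 3: RHS = 349 is not a perfect cube.
  y = -3: RHS = -353 is not a perfect cube.
Continuing the search up to |y| = 45 finds no solutions either.
No (x, y) in the scanned range satisfies the equation.

No integer solutions with |y| ≤ 45.


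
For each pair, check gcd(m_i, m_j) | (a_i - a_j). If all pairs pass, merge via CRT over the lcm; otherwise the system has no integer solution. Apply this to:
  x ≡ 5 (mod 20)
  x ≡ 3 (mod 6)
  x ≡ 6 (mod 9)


Moduli 20, 6, 9 are not pairwise coprime, so CRT works modulo lcm(m_i) when all pairwise compatibility conditions hold.
Pairwise compatibility: gcd(m_i, m_j) must divide a_i - a_j for every pair.
Merge one congruence at a time:
  Start: x ≡ 5 (mod 20).
  Combine with x ≡ 3 (mod 6): gcd(20, 6) = 2; 3 - 5 = -2, which IS divisible by 2, so compatible.
    Write x = 5 + 20·t and substitute into x ≡ 3 (mod 6): 20·t ≡ 3 − 5 = -2 (mod 6).
    Divide the congruence (and modulus) by g = 2: 10·t ≡ -1 (mod 3).
    Reduce coefficients mod 3: 1·t ≡ 2 (mod 3).
    So t ≡ 2 (mod 3).
    Then x = 5 + 20·2 = 45, valid modulo lcm(20, 6) = 60: x ≡ 45 (mod 60).
  Combine with x ≡ 6 (mod 9): gcd(60, 9) = 3; 6 - 45 = -39, which IS divisible by 3, so compatible.
    Write x = 45 + 60·t and substitute into x ≡ 6 (mod 9): 60·t ≡ 6 − 45 = -39 (mod 9).
    Divide the congruence (and modulus) by g = 3: 20·t ≡ -13 (mod 3).
    Reduce coefficients mod 3: 2·t ≡ 2 (mod 3).
    The inverse of 2 mod 3 is 2 (since 2·2 = 4 = 1·3 + 1), so t ≡ 2·2 = 4 ≡ 1 (mod 3).
    Then x = 45 + 60·1 = 105, valid modulo lcm(60, 9) = 180: x ≡ 105 (mod 180).
Verify: 105 mod 20 = 5, 105 mod 6 = 3, 105 mod 9 = 6.

x ≡ 105 (mod 180).


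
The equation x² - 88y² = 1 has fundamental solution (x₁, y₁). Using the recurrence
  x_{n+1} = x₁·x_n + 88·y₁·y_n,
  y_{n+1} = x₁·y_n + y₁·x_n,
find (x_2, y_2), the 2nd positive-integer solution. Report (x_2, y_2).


Step 1: Find the fundamental solution (x₁, y₁) of x² - 88y² = 1.
  Expand √88 as a continued fraction. a₀ = ⌊√88⌋ = 9; iterate m_{k+1} = d_k·a_k − m_k, d_{k+1} = (88 − m_{k+1}²)/d_k, a_{k+1} = ⌊(a₀ + m_{k+1})/d_{k+1}⌋ (starting m₀ = 0, d₀ = 1), with convergents p_k = a_k·p_{k-1} + p_{k-2}, q_k = a_k·q_{k-1} + q_{k-2} (p₋₁ = 1, q₋₁ = 0):
  k = 0: a₀ = 9; p₀/q₀ = 9/1; p₀² − 88·q₀² = 81 − 88 = -7.
  k = 1: m = 9, d = 7, a = ⌊(9 + 9)/7⌋ = 2; p/q = (2·9 + 1)/(2·1 + 0) = 19/2; p² − 88·q² = 361 − 352 = 9.
  k = 2: m = 5, d = 9, a = ⌊(9 + 5)/9⌋ = 1; p/q = (1·19 + 9)/(1·2 + 1) = 28/3; p² − 88·q² = 784 − 792 = -8.
  k = 3: m = 4, d = 8, a = ⌊(9 + 4)/8⌋ = 1; p/q = (1·28 + 19)/(1·3 + 2) = 47/5; p² − 88·q² = 2209 − 2200 = 9.
  k = 4: m = 4, d = 9, a = ⌊(9 + 4)/9⌋ = 1; p/q = (1·47 + 28)/(1·5 + 3) = 75/8; p² − 88·q² = 5625 − 5632 = -7.
  k = 5: m = 5, d = 7, a = ⌊(9 + 5)/7⌋ = 2; p/q = (2·75 + 47)/(2·8 + 5) = 197/21; p² − 88·q² = 38809 − 38808 = 1.
  The first convergent with p² − 88·q² = 1 gives the fundamental solution (x₁, y₁) = (197, 21).
Step 2: Apply the recurrence (x_{n+1}, y_{n+1}) = (x₁x_n + 88y₁y_n, x₁y_n + y₁x_n) repeatedly.
  From (x_1, y_1) = (197, 21): x_2 = 197·197 + 88·21·21 = 77617; y_2 = 197·21 + 21·197 = 8274.
Step 3: Verify x_2² - 88·y_2² = 6024398689 - 6024398688 = 1 (should be 1). ✓

(x_1, y_1) = (197, 21); (x_2, y_2) = (77617, 8274).
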